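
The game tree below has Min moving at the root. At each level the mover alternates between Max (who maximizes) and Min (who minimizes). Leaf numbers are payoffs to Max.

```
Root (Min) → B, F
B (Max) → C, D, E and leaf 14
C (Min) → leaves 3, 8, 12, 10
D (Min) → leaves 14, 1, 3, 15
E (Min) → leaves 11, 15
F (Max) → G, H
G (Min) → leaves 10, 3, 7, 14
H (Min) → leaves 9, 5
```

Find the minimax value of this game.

5

C (Min): min(3, 8, 12, 10) = 3
D (Min): min(14, 1, 3, 15) = 1
E (Min): min(11, 15) = 11
B (Max): max(3, 1, 11, 14) = 14
G (Min): min(10, 3, 7, 14) = 3
H (Min): min(9, 5) = 5
F (Max): max(3, 5) = 5
Root (Min): min(14, 5) = 5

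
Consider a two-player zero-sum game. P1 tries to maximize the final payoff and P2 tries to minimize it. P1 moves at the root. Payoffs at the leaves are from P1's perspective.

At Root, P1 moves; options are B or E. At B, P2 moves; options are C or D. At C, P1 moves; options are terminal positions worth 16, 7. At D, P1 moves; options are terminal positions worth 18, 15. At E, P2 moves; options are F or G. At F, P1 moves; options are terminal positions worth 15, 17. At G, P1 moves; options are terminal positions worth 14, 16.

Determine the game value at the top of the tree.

C (P1): max(16, 7) = 16
D (P1): max(18, 15) = 18
B (P2): min(16, 18) = 16
F (P1): max(15, 17) = 17
G (P1): max(14, 16) = 16
E (P2): min(17, 16) = 16
Root (P1): max(16, 16) = 16

16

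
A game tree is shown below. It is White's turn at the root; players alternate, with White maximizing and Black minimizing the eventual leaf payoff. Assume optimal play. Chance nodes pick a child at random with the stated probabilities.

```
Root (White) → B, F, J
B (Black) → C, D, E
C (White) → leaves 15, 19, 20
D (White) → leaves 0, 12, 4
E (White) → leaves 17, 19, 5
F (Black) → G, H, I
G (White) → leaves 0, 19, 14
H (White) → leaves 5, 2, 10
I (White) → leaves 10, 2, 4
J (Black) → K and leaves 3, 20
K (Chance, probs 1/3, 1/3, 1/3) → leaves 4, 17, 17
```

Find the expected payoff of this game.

C (White): max(15, 19, 20) = 20
D (White): max(0, 12, 4) = 12
E (White): max(17, 19, 5) = 19
B (Black): min(20, 12, 19) = 12
G (White): max(0, 19, 14) = 19
H (White): max(5, 2, 10) = 10
I (White): max(10, 2, 4) = 10
F (Black): min(19, 10, 10) = 10
K (Chance): 1/3·4 + 1/3·17 + 1/3·17 = 12.67
J (Black): min(12.67, 3, 20) = 3
Root (White): max(12, 10, 3) = 12

12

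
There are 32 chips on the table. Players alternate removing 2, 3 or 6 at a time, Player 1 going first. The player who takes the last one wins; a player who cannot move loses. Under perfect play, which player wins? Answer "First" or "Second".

W/L table (W = player to move can force a win):
i:   0  1  2  3  4  5  6  7  8  9 10 11 12 13 14 15 16 17 18 19 20 21 22 23 24 25 26 27 28 29 30 31 32
     L  L  W  W  W  L  W  W  W  L  L  W  W  W  L  W  W  W  L  L  W  W  W  L  W  W  W  L  L  W  W  W  L
Position 32 is L, so the second player wins.

Second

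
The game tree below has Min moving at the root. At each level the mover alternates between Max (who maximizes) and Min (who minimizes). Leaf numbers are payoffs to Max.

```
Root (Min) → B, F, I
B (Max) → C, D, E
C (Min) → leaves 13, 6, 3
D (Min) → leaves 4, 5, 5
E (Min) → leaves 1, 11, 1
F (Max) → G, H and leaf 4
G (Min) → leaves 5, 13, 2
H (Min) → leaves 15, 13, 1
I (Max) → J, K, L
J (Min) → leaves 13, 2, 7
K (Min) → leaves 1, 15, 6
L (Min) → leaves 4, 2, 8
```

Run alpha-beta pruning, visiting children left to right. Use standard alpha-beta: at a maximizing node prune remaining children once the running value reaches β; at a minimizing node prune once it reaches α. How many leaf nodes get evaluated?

C [α=-∞,β=+∞]: v=3
D [α=3,β=+∞]: v=4
E [α=4,β=+∞]: v=1 after child 1 ≤ α → α-cutoff, skip 2
B [α=-∞,β=+∞]: v=4
G [α=-∞,β=4]: v=2
H [α=2,β=4]: v=1
F [α=-∞,β=4]: v=4
J [α=-∞,β=4]: v=2
K [α=2,β=4]: v=1 after child 1 ≤ α → α-cutoff, skip 2
L [α=2,β=4]: v=2 after child 2 ≤ α → α-cutoff, skip 1
I [α=-∞,β=4]: v=2
Root [α=-∞,β=+∞]: v=2
Leaves evaluated: 20 of 25.

20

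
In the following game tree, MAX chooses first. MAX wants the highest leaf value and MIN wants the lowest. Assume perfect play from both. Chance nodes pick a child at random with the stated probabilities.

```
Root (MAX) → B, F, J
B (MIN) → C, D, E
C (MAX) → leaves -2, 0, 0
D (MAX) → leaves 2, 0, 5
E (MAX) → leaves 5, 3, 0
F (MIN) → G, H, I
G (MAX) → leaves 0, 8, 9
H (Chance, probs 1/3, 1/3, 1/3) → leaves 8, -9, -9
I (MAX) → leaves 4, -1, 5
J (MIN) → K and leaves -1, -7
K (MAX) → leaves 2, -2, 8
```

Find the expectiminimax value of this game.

0

C (MAX): max(-2, 0, 0) = 0
D (MAX): max(2, 0, 5) = 5
E (MAX): max(5, 3, 0) = 5
B (MIN): min(0, 5, 5) = 0
G (MAX): max(0, 8, 9) = 9
H (Chance): 1/3·8 + 1/3·-9 + 1/3·-9 = -3.33
I (MAX): max(4, -1, 5) = 5
F (MIN): min(9, -3.33, 5) = -3.33
K (MAX): max(2, -2, 8) = 8
J (MIN): min(8, -1, -7) = -7
Root (MAX): max(0, -3.33, -7) = 0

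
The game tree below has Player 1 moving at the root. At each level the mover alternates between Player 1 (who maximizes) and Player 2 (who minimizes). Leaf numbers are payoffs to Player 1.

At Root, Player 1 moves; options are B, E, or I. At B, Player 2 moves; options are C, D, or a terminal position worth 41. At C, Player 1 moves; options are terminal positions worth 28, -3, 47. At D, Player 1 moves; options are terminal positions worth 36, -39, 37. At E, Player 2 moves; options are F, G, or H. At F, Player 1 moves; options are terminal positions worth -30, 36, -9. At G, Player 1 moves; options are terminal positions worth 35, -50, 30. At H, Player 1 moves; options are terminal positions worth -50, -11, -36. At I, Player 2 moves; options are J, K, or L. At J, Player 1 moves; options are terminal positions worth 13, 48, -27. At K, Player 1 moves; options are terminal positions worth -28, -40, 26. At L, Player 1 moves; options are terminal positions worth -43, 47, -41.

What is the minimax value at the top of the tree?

37

C (Player 1): max(28, -3, 47) = 47
D (Player 1): max(36, -39, 37) = 37
B (Player 2): min(47, 37, 41) = 37
F (Player 1): max(-30, 36, -9) = 36
G (Player 1): max(35, -50, 30) = 35
H (Player 1): max(-50, -11, -36) = -11
E (Player 2): min(36, 35, -11) = -11
J (Player 1): max(13, 48, -27) = 48
K (Player 1): max(-28, -40, 26) = 26
L (Player 1): max(-43, 47, -41) = 47
I (Player 2): min(48, 26, 47) = 26
Root (Player 1): max(37, -11, 26) = 37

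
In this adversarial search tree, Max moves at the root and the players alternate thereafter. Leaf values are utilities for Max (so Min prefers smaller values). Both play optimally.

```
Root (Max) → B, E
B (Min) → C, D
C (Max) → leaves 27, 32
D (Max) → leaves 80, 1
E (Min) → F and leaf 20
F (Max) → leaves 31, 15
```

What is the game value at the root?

C (Max): max(27, 32) = 32
D (Max): max(80, 1) = 80
B (Min): min(32, 80) = 32
F (Max): max(31, 15) = 31
E (Min): min(31, 20) = 20
Root (Max): max(32, 20) = 32

32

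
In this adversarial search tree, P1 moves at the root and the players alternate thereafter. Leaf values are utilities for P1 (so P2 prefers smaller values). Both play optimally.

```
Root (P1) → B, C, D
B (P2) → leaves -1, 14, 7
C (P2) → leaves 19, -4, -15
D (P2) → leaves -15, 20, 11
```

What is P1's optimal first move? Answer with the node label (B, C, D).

B

B (P2): min(-1, 14, 7) = -1
C (P2): min(19, -4, -15) = -15
D (P2): min(-15, 20, 11) = -15
Root (P1): max(-1, -15, -15) = -1
P1 picks the child with the highest value: B (value -1).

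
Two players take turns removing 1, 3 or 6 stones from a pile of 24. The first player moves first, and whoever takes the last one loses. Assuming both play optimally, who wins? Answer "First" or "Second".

First

Positions where the player to move wins (W) vs loses (L):
i:   0  1  2  3  4  5  6  7  8  9 10 11 12 13 14 15 16 17 18 19 20 21 22 23 24
     W  L  W  L  W  L  W  W  W  W  L  W  L  W  L  W  W  W  W  L  W  L  W  L  W
Position 24 is W, so the first player wins.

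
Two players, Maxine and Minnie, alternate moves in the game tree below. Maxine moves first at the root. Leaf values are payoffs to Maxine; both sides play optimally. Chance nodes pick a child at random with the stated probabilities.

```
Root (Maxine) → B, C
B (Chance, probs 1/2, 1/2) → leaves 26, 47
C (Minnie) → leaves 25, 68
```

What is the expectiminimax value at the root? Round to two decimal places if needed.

B (Chance): 1/2·26 + 1/2·47 = 36.5
C (Minnie): min(25, 68) = 25
Root (Maxine): max(36.5, 25) = 36.5

36.5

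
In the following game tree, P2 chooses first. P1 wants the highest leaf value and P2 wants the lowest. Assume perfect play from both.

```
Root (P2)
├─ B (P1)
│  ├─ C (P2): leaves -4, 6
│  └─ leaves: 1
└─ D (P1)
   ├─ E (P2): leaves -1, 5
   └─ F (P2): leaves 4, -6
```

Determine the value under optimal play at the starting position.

-1

C (P2): min(-4, 6) = -4
B (P1): max(-4, 1) = 1
E (P2): min(-1, 5) = -1
F (P2): min(4, -6) = -6
D (P1): max(-1, -6) = -1
Root (P2): min(1, -1) = -1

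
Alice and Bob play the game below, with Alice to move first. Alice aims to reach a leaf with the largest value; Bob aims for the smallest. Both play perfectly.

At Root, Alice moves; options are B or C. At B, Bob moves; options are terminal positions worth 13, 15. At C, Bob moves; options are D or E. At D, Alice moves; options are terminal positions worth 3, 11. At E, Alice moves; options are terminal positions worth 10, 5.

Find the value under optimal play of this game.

13

B (Bob): min(13, 15) = 13
D (Alice): max(3, 11) = 11
E (Alice): max(10, 5) = 10
C (Bob): min(11, 10) = 10
Root (Alice): max(13, 10) = 13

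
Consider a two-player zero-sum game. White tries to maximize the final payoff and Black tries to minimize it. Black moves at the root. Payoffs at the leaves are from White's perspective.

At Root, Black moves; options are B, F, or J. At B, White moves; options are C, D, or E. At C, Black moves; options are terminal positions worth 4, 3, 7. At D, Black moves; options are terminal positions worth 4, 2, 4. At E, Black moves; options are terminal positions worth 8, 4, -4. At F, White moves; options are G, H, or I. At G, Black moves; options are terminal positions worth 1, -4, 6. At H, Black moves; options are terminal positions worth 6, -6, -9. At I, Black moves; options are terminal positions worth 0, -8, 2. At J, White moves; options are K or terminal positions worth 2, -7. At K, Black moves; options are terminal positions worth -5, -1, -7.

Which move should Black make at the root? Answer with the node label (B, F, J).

F

C (Black): min(4, 3, 7) = 3
D (Black): min(4, 2, 4) = 2
E (Black): min(8, 4, -4) = -4
B (White): max(3, 2, -4) = 3
G (Black): min(1, -4, 6) = -4
H (Black): min(6, -6, -9) = -9
I (Black): min(0, -8, 2) = -8
F (White): max(-4, -9, -8) = -4
K (Black): min(-5, -1, -7) = -7
J (White): max(-7, 2, -7) = 2
Root (Black): min(3, -4, 2) = -4
Black picks the child with the lowest value: F (value -4).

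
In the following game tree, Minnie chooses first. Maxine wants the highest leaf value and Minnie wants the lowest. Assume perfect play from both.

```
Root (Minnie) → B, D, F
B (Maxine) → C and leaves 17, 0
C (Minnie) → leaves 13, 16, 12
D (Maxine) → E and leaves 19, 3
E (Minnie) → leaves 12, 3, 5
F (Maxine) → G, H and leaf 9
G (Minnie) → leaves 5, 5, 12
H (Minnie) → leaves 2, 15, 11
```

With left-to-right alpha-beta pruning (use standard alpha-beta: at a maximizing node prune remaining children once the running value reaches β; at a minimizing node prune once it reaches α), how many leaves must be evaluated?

C [α=-∞,β=+∞]: v=12
B [α=-∞,β=+∞]: v=17
E [α=-∞,β=17]: v=3
D [α=-∞,β=17]: v=19 after child 2 ≥ β → β-cutoff, skip 1
G [α=-∞,β=17]: v=5
H [α=5,β=17]: v=2 after child 1 ≤ α → α-cutoff, skip 2
F [α=-∞,β=17]: v=9
Root [α=-∞,β=+∞]: v=9
Leaves evaluated: 14 of 17.

14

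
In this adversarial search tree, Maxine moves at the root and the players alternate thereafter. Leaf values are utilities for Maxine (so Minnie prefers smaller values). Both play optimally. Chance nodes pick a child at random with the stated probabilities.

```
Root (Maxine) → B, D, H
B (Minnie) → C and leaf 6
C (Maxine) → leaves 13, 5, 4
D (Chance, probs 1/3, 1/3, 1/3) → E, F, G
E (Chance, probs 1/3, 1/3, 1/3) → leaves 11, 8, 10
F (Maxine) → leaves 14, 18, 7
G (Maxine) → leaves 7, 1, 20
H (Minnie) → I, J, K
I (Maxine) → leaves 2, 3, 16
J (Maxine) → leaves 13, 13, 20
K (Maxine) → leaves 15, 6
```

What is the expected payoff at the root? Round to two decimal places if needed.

15.89

C (Maxine): max(13, 5, 4) = 13
B (Minnie): min(13, 6) = 6
E (Chance): 1/3·11 + 1/3·8 + 1/3·10 = 9.67
F (Maxine): max(14, 18, 7) = 18
G (Maxine): max(7, 1, 20) = 20
D (Chance): 1/3·9.67 + 1/3·18 + 1/3·20 = 15.89
I (Maxine): max(2, 3, 16) = 16
J (Maxine): max(13, 13, 20) = 20
K (Maxine): max(15, 6) = 15
H (Minnie): min(16, 20, 15) = 15
Root (Maxine): max(6, 15.89, 15) = 15.89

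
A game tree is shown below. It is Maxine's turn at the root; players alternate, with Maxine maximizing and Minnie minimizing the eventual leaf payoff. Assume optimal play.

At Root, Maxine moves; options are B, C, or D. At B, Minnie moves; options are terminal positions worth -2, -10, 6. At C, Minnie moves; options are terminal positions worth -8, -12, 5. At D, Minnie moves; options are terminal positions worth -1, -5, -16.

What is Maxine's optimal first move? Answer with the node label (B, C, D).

B

B (Minnie): min(-2, -10, 6) = -10
C (Minnie): min(-8, -12, 5) = -12
D (Minnie): min(-1, -5, -16) = -16
Root (Maxine): max(-10, -12, -16) = -10
Maxine picks the child with the highest value: B (value -10).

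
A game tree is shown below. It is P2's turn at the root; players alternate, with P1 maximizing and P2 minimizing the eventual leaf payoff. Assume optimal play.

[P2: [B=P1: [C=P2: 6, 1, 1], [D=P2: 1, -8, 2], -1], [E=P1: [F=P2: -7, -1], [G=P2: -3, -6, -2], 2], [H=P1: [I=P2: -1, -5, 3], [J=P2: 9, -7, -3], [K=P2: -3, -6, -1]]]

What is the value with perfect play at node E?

F: min(-7, -1) = -7
G: min(-3, -6, -2) = -6
E: max(-7, -6, 2) = 2

2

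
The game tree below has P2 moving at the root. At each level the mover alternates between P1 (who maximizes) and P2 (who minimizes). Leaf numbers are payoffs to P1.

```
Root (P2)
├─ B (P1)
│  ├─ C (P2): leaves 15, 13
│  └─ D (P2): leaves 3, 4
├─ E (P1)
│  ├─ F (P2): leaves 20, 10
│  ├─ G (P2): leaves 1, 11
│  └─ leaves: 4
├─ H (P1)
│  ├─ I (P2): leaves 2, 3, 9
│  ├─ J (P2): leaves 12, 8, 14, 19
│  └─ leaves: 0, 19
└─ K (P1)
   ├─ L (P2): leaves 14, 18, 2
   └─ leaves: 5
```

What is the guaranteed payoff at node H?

I: min(2, 3, 9) = 2
J: min(12, 8, 14, 19) = 8
H: max(2, 8, 0, 19) = 19

19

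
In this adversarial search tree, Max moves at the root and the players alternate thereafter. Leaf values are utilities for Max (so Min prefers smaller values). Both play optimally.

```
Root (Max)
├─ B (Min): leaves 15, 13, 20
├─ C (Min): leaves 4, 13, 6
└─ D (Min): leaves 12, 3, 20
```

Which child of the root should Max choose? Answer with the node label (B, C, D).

B

B (Min): min(15, 13, 20) = 13
C (Min): min(4, 13, 6) = 4
D (Min): min(12, 3, 20) = 3
Root (Max): max(13, 4, 3) = 13
Max picks the child with the highest value: B (value 13).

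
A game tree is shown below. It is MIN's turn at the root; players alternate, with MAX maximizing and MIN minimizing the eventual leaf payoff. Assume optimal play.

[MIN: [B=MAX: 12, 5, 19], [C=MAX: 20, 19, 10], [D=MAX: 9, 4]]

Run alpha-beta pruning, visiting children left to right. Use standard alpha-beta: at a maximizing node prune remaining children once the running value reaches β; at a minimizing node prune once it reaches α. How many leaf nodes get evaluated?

B [α=-∞,β=+∞]: v=19
C [α=-∞,β=19]: v=20 after child 1 ≥ β → β-cutoff, skip 2
D [α=-∞,β=19]: v=9
Root [α=-∞,β=+∞]: v=9
Leaves evaluated: 6 of 8.

6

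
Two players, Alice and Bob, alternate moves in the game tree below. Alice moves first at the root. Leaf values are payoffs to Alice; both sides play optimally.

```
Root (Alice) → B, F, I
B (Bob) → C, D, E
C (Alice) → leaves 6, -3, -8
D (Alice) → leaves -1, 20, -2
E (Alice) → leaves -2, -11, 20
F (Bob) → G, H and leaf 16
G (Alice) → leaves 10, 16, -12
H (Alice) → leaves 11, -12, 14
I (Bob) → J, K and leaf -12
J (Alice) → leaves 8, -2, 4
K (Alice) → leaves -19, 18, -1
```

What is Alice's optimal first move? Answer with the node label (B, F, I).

C (Alice): max(6, -3, -8) = 6
D (Alice): max(-1, 20, -2) = 20
E (Alice): max(-2, -11, 20) = 20
B (Bob): min(6, 20, 20) = 6
G (Alice): max(10, 16, -12) = 16
H (Alice): max(11, -12, 14) = 14
F (Bob): min(16, 14, 16) = 14
J (Alice): max(8, -2, 4) = 8
K (Alice): max(-19, 18, -1) = 18
I (Bob): min(8, 18, -12) = -12
Root (Alice): max(6, 14, -12) = 14
Alice picks the child with the highest value: F (value 14).

F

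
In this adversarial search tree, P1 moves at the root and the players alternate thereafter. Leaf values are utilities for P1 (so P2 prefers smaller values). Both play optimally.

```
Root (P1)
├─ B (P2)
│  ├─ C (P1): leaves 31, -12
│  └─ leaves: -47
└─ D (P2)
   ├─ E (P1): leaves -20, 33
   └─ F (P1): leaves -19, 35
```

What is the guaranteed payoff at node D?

33

E: max(-20, 33) = 33
F: max(-19, 35) = 35
D: min(33, 35) = 33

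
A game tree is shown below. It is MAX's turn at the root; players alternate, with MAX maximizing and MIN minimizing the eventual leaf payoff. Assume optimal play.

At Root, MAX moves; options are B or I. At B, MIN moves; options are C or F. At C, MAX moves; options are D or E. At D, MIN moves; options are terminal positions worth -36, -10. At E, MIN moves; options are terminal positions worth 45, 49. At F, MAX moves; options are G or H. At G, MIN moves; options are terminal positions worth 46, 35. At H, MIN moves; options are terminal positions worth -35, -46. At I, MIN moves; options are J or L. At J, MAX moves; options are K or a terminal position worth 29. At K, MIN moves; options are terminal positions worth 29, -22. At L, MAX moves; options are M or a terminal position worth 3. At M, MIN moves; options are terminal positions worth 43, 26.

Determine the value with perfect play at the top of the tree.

35

D (MIN): min(-36, -10) = -36
E (MIN): min(45, 49) = 45
C (MAX): max(-36, 45) = 45
G (MIN): min(46, 35) = 35
H (MIN): min(-35, -46) = -46
F (MAX): max(35, -46) = 35
B (MIN): min(45, 35) = 35
K (MIN): min(29, -22) = -22
J (MAX): max(-22, 29) = 29
M (MIN): min(43, 26) = 26
L (MAX): max(26, 3) = 26
I (MIN): min(29, 26) = 26
Root (MAX): max(35, 26) = 35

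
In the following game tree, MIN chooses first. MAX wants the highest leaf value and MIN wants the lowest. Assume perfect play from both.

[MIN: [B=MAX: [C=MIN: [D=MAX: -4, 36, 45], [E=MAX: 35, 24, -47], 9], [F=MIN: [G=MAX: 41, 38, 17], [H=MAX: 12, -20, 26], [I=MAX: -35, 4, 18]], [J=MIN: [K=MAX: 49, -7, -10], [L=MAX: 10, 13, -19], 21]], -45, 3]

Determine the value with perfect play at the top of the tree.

D (MAX): max(-4, 36, 45) = 45
E (MAX): max(35, 24, -47) = 35
C (MIN): min(45, 35, 9) = 9
G (MAX): max(41, 38, 17) = 41
H (MAX): max(12, -20, 26) = 26
I (MAX): max(-35, 4, 18) = 18
F (MIN): min(41, 26, 18) = 18
K (MAX): max(49, -7, -10) = 49
L (MAX): max(10, 13, -19) = 13
J (MIN): min(49, 13, 21) = 13
B (MAX): max(9, 18, 13) = 18
Root (MIN): min(18, -45, 3) = -45

-45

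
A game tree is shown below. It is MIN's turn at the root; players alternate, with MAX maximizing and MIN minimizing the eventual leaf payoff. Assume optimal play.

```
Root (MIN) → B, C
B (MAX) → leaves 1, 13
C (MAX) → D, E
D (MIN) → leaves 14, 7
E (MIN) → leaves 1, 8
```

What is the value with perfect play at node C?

7

D: min(14, 7) = 7
E: min(1, 8) = 1
C: max(7, 1) = 7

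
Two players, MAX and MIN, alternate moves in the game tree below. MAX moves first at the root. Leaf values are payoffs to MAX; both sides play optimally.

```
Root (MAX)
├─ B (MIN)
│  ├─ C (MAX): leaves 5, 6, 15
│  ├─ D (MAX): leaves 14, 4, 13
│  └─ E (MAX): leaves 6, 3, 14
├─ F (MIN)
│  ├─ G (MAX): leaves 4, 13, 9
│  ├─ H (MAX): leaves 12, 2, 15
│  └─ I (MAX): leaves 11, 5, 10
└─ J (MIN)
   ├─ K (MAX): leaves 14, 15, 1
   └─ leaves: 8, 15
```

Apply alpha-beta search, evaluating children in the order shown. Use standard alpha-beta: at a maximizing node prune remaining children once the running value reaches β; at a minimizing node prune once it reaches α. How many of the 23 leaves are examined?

C [α=-∞,β=+∞]: v=15
D [α=-∞,β=15]: v=14
E [α=-∞,β=14]: v=14
B [α=-∞,β=+∞]: v=14
G [α=14,β=+∞]: v=13
F [α=14,β=+∞]: v=13 after child 1 ≤ α → α-cutoff, skip 2
K [α=14,β=+∞]: v=15
J [α=14,β=+∞]: v=8 after child 2 ≤ α → α-cutoff, skip 1
Root [α=-∞,β=+∞]: v=14
Leaves evaluated: 16 of 23.

16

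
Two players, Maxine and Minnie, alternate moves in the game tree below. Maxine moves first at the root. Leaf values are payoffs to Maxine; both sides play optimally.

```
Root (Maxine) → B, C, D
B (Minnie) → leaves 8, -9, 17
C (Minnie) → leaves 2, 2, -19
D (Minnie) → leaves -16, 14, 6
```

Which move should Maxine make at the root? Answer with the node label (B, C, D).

B (Minnie): min(8, -9, 17) = -9
C (Minnie): min(2, 2, -19) = -19
D (Minnie): min(-16, 14, 6) = -16
Root (Maxine): max(-9, -19, -16) = -9
Maxine picks the child with the highest value: B (value -9).

B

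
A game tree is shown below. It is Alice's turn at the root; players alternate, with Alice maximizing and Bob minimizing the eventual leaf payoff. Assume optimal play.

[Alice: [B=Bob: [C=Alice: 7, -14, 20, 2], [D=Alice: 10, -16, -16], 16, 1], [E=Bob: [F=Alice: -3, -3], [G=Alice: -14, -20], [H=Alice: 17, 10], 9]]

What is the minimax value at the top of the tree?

1

C (Alice): max(7, -14, 20, 2) = 20
D (Alice): max(10, -16, -16) = 10
B (Bob): min(20, 10, 16, 1) = 1
F (Alice): max(-3, -3) = -3
G (Alice): max(-14, -20) = -14
H (Alice): max(17, 10) = 17
E (Bob): min(-3, -14, 17, 9) = -14
Root (Alice): max(1, -14) = 1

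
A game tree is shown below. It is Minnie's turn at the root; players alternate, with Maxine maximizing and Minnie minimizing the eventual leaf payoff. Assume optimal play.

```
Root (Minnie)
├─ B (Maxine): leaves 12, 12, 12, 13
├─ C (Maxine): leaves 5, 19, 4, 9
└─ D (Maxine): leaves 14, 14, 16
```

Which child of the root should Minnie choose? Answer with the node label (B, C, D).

B

B (Maxine): max(12, 12, 12, 13) = 13
C (Maxine): max(5, 19, 4, 9) = 19
D (Maxine): max(14, 14, 16) = 16
Root (Minnie): min(13, 19, 16) = 13
Minnie picks the child with the lowest value: B (value 13).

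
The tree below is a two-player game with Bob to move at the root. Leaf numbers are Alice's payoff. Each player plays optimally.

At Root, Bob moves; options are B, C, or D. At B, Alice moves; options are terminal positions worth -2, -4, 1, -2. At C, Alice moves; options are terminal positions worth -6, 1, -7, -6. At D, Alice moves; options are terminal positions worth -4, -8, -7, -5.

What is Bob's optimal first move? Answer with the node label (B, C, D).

B (Alice): max(-2, -4, 1, -2) = 1
C (Alice): max(-6, 1, -7, -6) = 1
D (Alice): max(-4, -8, -7, -5) = -4
Root (Bob): min(1, 1, -4) = -4
Bob picks the child with the lowest value: D (value -4).

D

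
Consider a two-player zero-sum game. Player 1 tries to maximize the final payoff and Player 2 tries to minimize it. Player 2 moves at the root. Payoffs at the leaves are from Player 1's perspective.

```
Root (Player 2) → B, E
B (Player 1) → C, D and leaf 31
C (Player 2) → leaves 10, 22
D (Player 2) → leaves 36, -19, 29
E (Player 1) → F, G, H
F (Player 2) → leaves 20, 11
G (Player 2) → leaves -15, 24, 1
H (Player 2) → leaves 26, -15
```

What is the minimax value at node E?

F: min(20, 11) = 11
G: min(-15, 24, 1) = -15
H: min(26, -15) = -15
E: max(11, -15, -15) = 11

11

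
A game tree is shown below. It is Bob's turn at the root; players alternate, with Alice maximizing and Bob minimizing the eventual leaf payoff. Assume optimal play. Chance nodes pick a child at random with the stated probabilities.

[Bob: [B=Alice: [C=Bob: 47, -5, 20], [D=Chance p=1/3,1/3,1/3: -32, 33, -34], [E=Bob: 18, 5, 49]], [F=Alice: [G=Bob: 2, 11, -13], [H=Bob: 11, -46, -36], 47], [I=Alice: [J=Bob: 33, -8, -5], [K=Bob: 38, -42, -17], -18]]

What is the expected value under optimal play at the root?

C (Bob): min(47, -5, 20) = -5
D (Chance): 1/3·-32 + 1/3·33 + 1/3·-34 = -11
E (Bob): min(18, 5, 49) = 5
B (Alice): max(-5, -11, 5) = 5
G (Bob): min(2, 11, -13) = -13
H (Bob): min(11, -46, -36) = -46
F (Alice): max(-13, -46, 47) = 47
J (Bob): min(33, -8, -5) = -8
K (Bob): min(38, -42, -17) = -42
I (Alice): max(-8, -42, -18) = -8
Root (Bob): min(5, 47, -8) = -8

-8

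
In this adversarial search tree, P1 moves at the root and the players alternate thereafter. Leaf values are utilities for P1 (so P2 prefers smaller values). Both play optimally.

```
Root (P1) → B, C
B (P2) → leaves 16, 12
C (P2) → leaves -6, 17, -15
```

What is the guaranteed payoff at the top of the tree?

B (P2): min(16, 12) = 12
C (P2): min(-6, 17, -15) = -15
Root (P1): max(12, -15) = 12

12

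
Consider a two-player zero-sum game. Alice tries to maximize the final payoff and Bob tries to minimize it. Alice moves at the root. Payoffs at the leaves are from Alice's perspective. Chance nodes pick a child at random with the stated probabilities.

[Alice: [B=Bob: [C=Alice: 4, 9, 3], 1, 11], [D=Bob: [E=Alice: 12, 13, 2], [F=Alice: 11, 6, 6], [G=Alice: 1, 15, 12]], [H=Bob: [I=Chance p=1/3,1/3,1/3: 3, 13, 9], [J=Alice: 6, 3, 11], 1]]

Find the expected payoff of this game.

C (Alice): max(4, 9, 3) = 9
B (Bob): min(9, 1, 11) = 1
E (Alice): max(12, 13, 2) = 13
F (Alice): max(11, 6, 6) = 11
G (Alice): max(1, 15, 12) = 15
D (Bob): min(13, 11, 15) = 11
I (Chance): 1/3·3 + 1/3·13 + 1/3·9 = 8.33
J (Alice): max(6, 3, 11) = 11
H (Bob): min(8.33, 11, 1) = 1
Root (Alice): max(1, 11, 1) = 11

11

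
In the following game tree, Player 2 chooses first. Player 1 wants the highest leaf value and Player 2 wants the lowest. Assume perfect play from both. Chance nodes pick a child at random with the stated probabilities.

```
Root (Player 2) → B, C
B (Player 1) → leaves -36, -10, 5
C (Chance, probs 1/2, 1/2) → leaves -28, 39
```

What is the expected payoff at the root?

B (Player 1): max(-36, -10, 5) = 5
C (Chance): 1/2·-28 + 1/2·39 = 5.5
Root (Player 2): min(5, 5.5) = 5

5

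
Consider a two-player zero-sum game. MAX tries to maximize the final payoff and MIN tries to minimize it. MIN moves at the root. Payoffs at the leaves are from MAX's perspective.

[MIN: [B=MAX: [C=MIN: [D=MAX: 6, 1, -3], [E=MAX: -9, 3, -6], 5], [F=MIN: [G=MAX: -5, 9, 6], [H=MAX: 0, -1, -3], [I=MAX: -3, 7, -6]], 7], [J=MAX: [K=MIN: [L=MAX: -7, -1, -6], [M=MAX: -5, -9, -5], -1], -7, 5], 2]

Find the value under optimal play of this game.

D (MAX): max(6, 1, -3) = 6
E (MAX): max(-9, 3, -6) = 3
C (MIN): min(6, 3, 5) = 3
G (MAX): max(-5, 9, 6) = 9
H (MAX): max(0, -1, -3) = 0
I (MAX): max(-3, 7, -6) = 7
F (MIN): min(9, 0, 7) = 0
B (MAX): max(3, 0, 7) = 7
L (MAX): max(-7, -1, -6) = -1
M (MAX): max(-5, -9, -5) = -5
K (MIN): min(-1, -5, -1) = -5
J (MAX): max(-5, -7, 5) = 5
Root (MIN): min(7, 5, 2) = 2

2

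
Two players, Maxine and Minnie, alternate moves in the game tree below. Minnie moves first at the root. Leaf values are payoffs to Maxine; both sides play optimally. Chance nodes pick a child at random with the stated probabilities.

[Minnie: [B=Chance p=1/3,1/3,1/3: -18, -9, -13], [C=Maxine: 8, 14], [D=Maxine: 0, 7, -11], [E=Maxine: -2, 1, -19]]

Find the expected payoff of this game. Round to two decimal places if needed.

-13.33

B (Chance): 1/3·-18 + 1/3·-9 + 1/3·-13 = -13.33
C (Maxine): max(8, 14) = 14
D (Maxine): max(0, 7, -11) = 7
E (Maxine): max(-2, 1, -19) = 1
Root (Minnie): min(-13.33, 14, 7, 1) = -13.33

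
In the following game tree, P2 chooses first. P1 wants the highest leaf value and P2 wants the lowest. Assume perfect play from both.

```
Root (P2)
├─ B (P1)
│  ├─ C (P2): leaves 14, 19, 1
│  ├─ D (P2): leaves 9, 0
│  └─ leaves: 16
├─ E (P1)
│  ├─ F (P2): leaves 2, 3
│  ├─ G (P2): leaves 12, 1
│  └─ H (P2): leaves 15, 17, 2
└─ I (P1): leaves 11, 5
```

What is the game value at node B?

16

C: min(14, 19, 1) = 1
D: min(9, 0) = 0
B: max(1, 0, 16) = 16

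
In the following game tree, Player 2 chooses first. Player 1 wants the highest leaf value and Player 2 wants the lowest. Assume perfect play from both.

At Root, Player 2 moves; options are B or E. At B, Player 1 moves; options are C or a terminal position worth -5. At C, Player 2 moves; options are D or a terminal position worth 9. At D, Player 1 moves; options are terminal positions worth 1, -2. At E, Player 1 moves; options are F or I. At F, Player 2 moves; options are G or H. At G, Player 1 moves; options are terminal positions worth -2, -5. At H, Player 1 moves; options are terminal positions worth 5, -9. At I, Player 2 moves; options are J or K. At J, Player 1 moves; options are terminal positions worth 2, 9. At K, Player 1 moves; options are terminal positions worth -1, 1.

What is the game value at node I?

1

J: max(2, 9) = 9
K: max(-1, 1) = 1
I: min(9, 1) = 1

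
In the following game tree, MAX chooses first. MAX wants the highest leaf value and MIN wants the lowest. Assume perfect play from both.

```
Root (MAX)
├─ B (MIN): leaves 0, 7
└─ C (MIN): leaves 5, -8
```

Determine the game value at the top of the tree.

B (MIN): min(0, 7) = 0
C (MIN): min(5, -8) = -8
Root (MAX): max(0, -8) = 0

0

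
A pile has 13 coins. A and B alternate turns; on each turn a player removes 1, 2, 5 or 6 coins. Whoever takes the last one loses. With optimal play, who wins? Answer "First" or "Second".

i:   0  1  2  3  4  5  6  7  8  9 10 11 12 13
     W  L  W  W  L  W  W  W  L  W  W  L  W  W
Position 13 is W, so the first player wins.

First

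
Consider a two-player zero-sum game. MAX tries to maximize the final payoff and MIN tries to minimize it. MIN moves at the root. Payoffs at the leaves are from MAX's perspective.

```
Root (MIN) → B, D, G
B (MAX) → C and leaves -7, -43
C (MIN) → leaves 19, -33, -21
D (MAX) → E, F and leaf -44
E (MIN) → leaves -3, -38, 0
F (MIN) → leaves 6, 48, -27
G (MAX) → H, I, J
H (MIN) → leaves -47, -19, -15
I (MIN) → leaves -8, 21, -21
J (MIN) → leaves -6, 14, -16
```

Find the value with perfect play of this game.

-27

C (MIN): min(19, -33, -21) = -33
B (MAX): max(-33, -7, -43) = -7
E (MIN): min(-3, -38, 0) = -38
F (MIN): min(6, 48, -27) = -27
D (MAX): max(-38, -27, -44) = -27
H (MIN): min(-47, -19, -15) = -47
I (MIN): min(-8, 21, -21) = -21
J (MIN): min(-6, 14, -16) = -16
G (MAX): max(-47, -21, -16) = -16
Root (MIN): min(-7, -27, -16) = -27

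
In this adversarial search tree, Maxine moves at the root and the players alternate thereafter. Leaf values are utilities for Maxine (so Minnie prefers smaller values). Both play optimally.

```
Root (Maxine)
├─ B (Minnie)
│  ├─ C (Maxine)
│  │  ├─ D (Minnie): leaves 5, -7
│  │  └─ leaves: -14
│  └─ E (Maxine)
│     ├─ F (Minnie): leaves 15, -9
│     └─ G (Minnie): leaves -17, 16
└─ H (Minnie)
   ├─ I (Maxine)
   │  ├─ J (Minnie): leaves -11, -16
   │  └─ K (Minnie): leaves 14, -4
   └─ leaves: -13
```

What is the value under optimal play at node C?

D: min(5, -7) = -7
C: max(-7, -14) = -7

-7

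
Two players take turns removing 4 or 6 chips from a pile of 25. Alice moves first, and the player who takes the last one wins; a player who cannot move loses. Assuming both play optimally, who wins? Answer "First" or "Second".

First

W/L table (W = player to move can force a win):
i:   0  1  2  3  4  5  6  7  8  9 10 11 12 13 14 15 16 17 18 19 20 21 22 23 24 25
     L  L  L  L  W  W  W  W  W  W  L  L  L  L  W  W  W  W  W  W  L  L  L  L  W  W
Position 25 is W, so the first player wins.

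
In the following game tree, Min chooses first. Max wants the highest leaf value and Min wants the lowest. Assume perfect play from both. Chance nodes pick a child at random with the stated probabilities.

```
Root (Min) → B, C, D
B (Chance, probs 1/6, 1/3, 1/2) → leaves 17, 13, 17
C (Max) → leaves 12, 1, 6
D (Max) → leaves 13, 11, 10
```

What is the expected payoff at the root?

12

B (Chance): 1/6·17 + 1/3·13 + 1/2·17 = 15.67
C (Max): max(12, 1, 6) = 12
D (Max): max(13, 11, 10) = 13
Root (Min): min(15.67, 12, 13) = 12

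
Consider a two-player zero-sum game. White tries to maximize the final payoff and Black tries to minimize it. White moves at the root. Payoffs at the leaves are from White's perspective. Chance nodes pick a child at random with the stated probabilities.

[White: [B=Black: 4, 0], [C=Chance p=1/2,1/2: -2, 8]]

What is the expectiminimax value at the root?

3

B (Black): min(4, 0) = 0
C (Chance): 1/2·-2 + 1/2·8 = 3
Root (White): max(0, 3) = 3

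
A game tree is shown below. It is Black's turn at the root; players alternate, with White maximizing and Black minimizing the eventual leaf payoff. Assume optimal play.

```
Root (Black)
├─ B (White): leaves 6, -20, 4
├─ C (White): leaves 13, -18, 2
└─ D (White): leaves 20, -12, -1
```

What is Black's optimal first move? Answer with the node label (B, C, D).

B (White): max(6, -20, 4) = 6
C (White): max(13, -18, 2) = 13
D (White): max(20, -12, -1) = 20
Root (Black): min(6, 13, 20) = 6
Black picks the child with the lowest value: B (value 6).

B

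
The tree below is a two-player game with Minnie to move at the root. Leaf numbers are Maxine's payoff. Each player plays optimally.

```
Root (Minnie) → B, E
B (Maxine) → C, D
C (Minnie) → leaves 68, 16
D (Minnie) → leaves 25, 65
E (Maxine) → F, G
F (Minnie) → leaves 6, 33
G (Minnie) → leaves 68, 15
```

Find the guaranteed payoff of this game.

C (Minnie): min(68, 16) = 16
D (Minnie): min(25, 65) = 25
B (Maxine): max(16, 25) = 25
F (Minnie): min(6, 33) = 6
G (Minnie): min(68, 15) = 15
E (Maxine): max(6, 15) = 15
Root (Minnie): min(25, 15) = 15

15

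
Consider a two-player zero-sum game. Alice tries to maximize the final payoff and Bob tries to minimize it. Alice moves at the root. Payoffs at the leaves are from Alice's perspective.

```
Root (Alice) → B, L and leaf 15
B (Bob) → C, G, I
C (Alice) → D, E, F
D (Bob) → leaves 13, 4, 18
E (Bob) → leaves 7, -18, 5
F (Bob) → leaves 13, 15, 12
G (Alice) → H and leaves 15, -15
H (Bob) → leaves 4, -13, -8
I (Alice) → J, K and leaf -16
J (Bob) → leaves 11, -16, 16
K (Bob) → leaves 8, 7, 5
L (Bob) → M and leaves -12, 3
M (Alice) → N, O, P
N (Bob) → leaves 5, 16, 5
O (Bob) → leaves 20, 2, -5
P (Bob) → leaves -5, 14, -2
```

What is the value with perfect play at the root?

D (Bob): min(13, 4, 18) = 4
E (Bob): min(7, -18, 5) = -18
F (Bob): min(13, 15, 12) = 12
C (Alice): max(4, -18, 12) = 12
H (Bob): min(4, -13, -8) = -13
G (Alice): max(-13, 15, -15) = 15
J (Bob): min(11, -16, 16) = -16
K (Bob): min(8, 7, 5) = 5
I (Alice): max(-16, 5, -16) = 5
B (Bob): min(12, 15, 5) = 5
N (Bob): min(5, 16, 5) = 5
O (Bob): min(20, 2, -5) = -5
P (Bob): min(-5, 14, -2) = -5
M (Alice): max(5, -5, -5) = 5
L (Bob): min(5, -12, 3) = -12
Root (Alice): max(5, -12, 15) = 15

15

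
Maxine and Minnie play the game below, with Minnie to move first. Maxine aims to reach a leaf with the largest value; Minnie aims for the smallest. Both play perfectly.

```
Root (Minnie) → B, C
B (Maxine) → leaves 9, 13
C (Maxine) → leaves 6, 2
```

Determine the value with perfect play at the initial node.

B (Maxine): max(9, 13) = 13
C (Maxine): max(6, 2) = 6
Root (Minnie): min(13, 6) = 6

6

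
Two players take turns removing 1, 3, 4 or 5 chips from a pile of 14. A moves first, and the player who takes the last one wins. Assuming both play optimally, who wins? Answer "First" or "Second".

Compute winning (W) and losing (L) positions by backward induction:
i:   0  1  2  3  4  5  6  7  8  9 10 11 12 13 14
     L  W  L  W  W  W  W  W  L  W  L  W  W  W  W
Position 14 is W, so the first player wins.

First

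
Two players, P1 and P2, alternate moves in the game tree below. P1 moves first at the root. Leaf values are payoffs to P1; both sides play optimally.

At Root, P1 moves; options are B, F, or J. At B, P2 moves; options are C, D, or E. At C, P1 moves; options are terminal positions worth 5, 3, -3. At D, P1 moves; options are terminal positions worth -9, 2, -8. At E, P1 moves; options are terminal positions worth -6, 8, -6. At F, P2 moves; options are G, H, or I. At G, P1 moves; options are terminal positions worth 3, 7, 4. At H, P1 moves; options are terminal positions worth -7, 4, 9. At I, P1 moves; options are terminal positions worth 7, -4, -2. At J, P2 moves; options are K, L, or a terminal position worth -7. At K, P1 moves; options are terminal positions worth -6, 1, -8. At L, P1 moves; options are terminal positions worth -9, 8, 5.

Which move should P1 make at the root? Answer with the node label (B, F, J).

C (P1): max(5, 3, -3) = 5
D (P1): max(-9, 2, -8) = 2
E (P1): max(-6, 8, -6) = 8
B (P2): min(5, 2, 8) = 2
G (P1): max(3, 7, 4) = 7
H (P1): max(-7, 4, 9) = 9
I (P1): max(7, -4, -2) = 7
F (P2): min(7, 9, 7) = 7
K (P1): max(-6, 1, -8) = 1
L (P1): max(-9, 8, 5) = 8
J (P2): min(1, 8, -7) = -7
Root (P1): max(2, 7, -7) = 7
P1 picks the child with the highest value: F (value 7).

F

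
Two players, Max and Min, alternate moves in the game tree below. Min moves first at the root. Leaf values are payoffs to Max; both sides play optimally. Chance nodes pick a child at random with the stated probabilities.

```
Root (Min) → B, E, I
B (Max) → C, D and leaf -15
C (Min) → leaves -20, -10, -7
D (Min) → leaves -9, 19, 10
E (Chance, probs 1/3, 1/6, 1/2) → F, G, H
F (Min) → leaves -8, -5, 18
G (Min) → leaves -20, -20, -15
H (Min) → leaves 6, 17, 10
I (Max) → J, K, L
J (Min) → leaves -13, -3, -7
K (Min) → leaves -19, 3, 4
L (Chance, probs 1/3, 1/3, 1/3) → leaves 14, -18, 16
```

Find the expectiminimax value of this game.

C (Min): min(-20, -10, -7) = -20
D (Min): min(-9, 19, 10) = -9
B (Max): max(-20, -9, -15) = -9
F (Min): min(-8, -5, 18) = -8
G (Min): min(-20, -20, -15) = -20
H (Min): min(6, 17, 10) = 6
E (Chance): 1/3·-8 + 1/6·-20 + 1/2·6 = -3
J (Min): min(-13, -3, -7) = -13
K (Min): min(-19, 3, 4) = -19
L (Chance): 1/3·14 + 1/3·-18 + 1/3·16 = 4
I (Max): max(-13, -19, 4) = 4
Root (Min): min(-9, -3, 4) = -9

-9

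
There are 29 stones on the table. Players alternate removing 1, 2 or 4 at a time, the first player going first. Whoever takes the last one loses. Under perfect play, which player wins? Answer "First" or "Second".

Mark each pile size as W (mover wins) or L (mover loses):
i:   0  1  2  3  4  5  6  7  8  9 10 11 12 13 14 15 16 17 18 19 20 21 22 23 24 25 26 27 28 29
     W  L  W  W  L  W  W  L  W  W  L  W  W  L  W  W  L  W  W  L  W  W  L  W  W  L  W  W  L  W
Position 29 is W, so the first player wins.

First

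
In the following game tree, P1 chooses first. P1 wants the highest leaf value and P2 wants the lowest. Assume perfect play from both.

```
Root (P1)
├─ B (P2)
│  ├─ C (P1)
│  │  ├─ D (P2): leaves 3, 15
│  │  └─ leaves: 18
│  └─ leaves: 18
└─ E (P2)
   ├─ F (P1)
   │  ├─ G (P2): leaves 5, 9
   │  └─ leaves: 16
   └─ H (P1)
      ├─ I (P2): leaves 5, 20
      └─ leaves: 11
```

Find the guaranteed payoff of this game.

18

D (P2): min(3, 15) = 3
C (P1): max(3, 18) = 18
B (P2): min(18, 18) = 18
G (P2): min(5, 9) = 5
F (P1): max(5, 16) = 16
I (P2): min(5, 20) = 5
H (P1): max(5, 11) = 11
E (P2): min(16, 11) = 11
Root (P1): max(18, 11) = 18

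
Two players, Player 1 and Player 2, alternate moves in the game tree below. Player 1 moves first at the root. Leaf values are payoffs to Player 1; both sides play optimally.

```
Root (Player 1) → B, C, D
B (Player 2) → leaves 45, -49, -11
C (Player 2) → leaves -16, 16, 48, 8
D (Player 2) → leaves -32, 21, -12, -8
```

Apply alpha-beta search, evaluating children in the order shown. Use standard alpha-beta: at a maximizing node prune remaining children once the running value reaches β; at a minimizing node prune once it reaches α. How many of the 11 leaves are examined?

8

B [α=-∞,β=+∞]: v=-49
C [α=-49,β=+∞]: v=-16
D [α=-16,β=+∞]: v=-32 after child 1 ≤ α → α-cutoff, skip 3
Root [α=-∞,β=+∞]: v=-16
Leaves evaluated: 8 of 11.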